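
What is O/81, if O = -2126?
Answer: -2126/81 ≈ -26.247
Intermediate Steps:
O/81 = -2126/81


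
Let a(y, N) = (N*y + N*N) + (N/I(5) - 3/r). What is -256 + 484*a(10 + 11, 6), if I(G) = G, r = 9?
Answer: 1178572/15 ≈ 78572.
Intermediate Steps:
a(y, N) = -⅓ + N² + N/5 + N*y (a(y, N) = (N*y + N*N) + (N/5 - 3/9) = (N*y + N²) + (N*(⅕) - 3*⅑) = (N² + N*y) + (N/5 - ⅓) = (N² + N*y) + (-⅓ + N/5) = -⅓ + N² + N/5 + N*y)
-256 + 484*a(10 + 11, 6) = -256 + 484*(-⅓ + 6² + (⅕)*6 + 6*(10 + 11)) = -256 + 484*(-⅓ + 36 + 6/5 + 6*21) = -256 + 484*(-⅓ + 36 + 6/5 + 126) = -256 + 484*(2443/15) = -256 + 1182412/15 = 1178572/15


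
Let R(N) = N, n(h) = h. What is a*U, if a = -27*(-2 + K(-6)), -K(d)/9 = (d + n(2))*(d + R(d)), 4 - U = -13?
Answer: 199206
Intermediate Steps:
U = 17 (U = 4 - 1*(-13) = 4 + 13 = 17)
K(d) = -18*d*(2 + d) (K(d) = -9*(d + 2)*(d + d) = -9*(2 + d)*2*d = -18*d*(2 + d))
a = 11718 (a = -27*(-2 + 18*(-6)*(-2 - 1*(-6))) = -27*(-2 + 18*(-6)*(-2 + 6)) = -27*(-2 + 18*(-6)*4) = -27*(-2 - 432) = -27*(-434) = 11718)
a*U = 11718*17 = 199206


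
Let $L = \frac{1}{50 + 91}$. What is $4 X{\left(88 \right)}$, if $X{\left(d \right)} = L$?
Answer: $\frac{4}{141} \approx 0.028369$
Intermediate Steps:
$L = \frac{1}{141} \approx 0.0070922$
$X{\left(d \right)} = \frac{1}{141}$
$4 X{\left(88 \right)} = 4 \cdot \frac{1}{141} = \frac{4}{141}$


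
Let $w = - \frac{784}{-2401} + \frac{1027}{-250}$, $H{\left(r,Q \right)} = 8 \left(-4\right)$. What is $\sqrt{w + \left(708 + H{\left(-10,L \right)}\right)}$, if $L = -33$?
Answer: $\frac{\sqrt{82346770}}{350} \approx 25.927$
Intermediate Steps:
$H{\left(r,Q \right)} = -32$
$w = - \frac{46323}{12250}$ ($w = \left(-784\right) \left(- \frac{1}{2401}\right) + 1027 \left(- \frac{1}{250}\right) = \frac{16}{49} - \frac{1027}{250} = - \frac{46323}{12250} \approx -3.7815$)
$\sqrt{w + \left(708 + H{\left(-10,L \right)}\right)} = \sqrt{- \frac{46323}{12250} + \left(708 - 32\right)} = \sqrt{- \frac{46323}{12250} + 676} = \sqrt{\frac{8234677}{12250}} = \frac{\sqrt{82346770}}{350}$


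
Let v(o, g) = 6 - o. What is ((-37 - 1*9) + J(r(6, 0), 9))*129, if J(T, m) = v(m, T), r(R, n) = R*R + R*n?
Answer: -6321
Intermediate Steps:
r(R, n) = R**2 + R*n
J(T, m) = 6 - m
((-37 - 1*9) + J(r(6, 0), 9))*129 = ((-37 - 1*9) + (6 - 1*9))*129 = ((-37 - 9) + (6 - 9))*129 = (-46 - 3)*129 = -49*129 = -6321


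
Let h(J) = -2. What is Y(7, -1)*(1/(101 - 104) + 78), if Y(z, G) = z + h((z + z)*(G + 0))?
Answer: 1165/3 ≈ 388.33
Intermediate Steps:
Y(z, G) = -2 + z (Y(z, G) = z - 2 = -2 + z)
Y(7, -1)*(1/(101 - 104) + 78) = (-2 + 7)*(1/(101 - 104) + 78) = 5*(1/(-3) + 78) = 5*(-⅓ + 78) = 5*(233/3) = 1165/3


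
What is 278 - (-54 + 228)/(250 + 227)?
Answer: 44144/159 ≈ 277.64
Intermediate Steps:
278 - (-54 + 228)/(250 + 227) = 278 - 174/477 = 278 - 1*58/159 = 278 - 58/159 = 44144/159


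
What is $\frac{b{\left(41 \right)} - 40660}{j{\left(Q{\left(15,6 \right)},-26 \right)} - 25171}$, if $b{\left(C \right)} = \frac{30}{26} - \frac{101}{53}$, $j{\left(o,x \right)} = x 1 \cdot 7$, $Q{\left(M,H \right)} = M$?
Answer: $\frac{28015258}{17468217} \approx 1.6038$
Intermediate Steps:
$j{\left(o,x \right)} = 7 x$ ($j{\left(o,x \right)} = x 7 = 7 x$)
$b{\left(C \right)} = - \frac{518}{689}$ ($b{\left(C \right)} = 30 \cdot \frac{1}{26} - \frac{101}{53} = \frac{15}{13} - \frac{101}{53} = - \frac{518}{689}$)
$\frac{b{\left(41 \right)} - 40660}{j{\left(Q{\left(15,6 \right)},-26 \right)} - 25171} = \frac{- \frac{518}{689} - 40660}{7 \left(-26\right) - 25171} = - \frac{28015258}{689 \left(-182 - 25171\right)} = - \frac{28015258}{689 \left(-25353\right)} = \left(- \frac{28015258}{689}\right) \left(- \frac{1}{25353}\right) = \frac{28015258}{17468217}$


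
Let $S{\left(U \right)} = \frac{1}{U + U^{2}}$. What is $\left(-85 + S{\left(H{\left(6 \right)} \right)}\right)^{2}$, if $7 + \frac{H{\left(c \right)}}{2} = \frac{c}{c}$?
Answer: $\frac{125865961}{17424} \approx 7223.7$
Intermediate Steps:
$H{\left(c \right)} = -12$ ($H{\left(c \right)} = -14 + 2 \frac{c}{c} = -14 + 2 \cdot 1 = -14 + 2 = -12$)
$\left(-85 + S{\left(H{\left(6 \right)} \right)}\right)^{2} = \left(-85 + \frac{1}{\left(-12\right) \left(1 - 12\right)}\right)^{2} = \left(-85 - \frac{1}{12 \left(-11\right)}\right)^{2} = \left(-85 - - \frac{1}{132}\right)^{2} = \left(-85 + \frac{1}{132}\right)^{2} = \left(- \frac{11219}{132}\right)^{2} = \frac{125865961}{17424}$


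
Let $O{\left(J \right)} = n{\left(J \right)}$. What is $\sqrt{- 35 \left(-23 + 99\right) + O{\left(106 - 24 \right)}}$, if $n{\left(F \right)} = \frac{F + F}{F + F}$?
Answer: $i \sqrt{2659} \approx 51.565 i$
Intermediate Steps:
$n{\left(F \right)} = 1$ ($n{\left(F \right)} = \frac{2 F}{2 F} = 2 F \frac{1}{2 F} = 1$)
$O{\left(J \right)} = 1$
$\sqrt{- 35 \left(-23 + 99\right) + O{\left(106 - 24 \right)}} = \sqrt{- 35 \left(-23 + 99\right) + 1} = \sqrt{\left(-35\right) 76 + 1} = \sqrt{-2660 + 1} = \sqrt{-2659} = i \sqrt{2659}$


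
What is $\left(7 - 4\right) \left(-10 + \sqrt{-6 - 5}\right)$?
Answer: $-30 + 3 i \sqrt{11} \approx -30.0 + 9.9499 i$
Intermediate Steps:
$\left(7 - 4\right) \left(-10 + \sqrt{-6 - 5}\right) = 3 \left(-10 + \sqrt{-11}\right) = 3 \left(-10 + i \sqrt{11}\right) = -30 + 3 i \sqrt{11}$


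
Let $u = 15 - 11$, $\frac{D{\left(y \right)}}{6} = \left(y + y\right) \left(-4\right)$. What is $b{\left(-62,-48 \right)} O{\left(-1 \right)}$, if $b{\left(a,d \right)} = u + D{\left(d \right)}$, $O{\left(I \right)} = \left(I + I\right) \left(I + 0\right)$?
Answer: $4616$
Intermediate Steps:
$D{\left(y \right)} = - 48 y$ ($D{\left(y \right)} = 6 \left(y + y\right) \left(-4\right) = 6 \cdot 2 y \left(-4\right) = 6 \left(- 8 y\right) = - 48 y$)
$u = 4$
$O{\left(I \right)} = 2 I^{2}$ ($O{\left(I \right)} = 2 I I = 2 I^{2}$)
$b{\left(a,d \right)} = 4 - 48 d$
$b{\left(-62,-48 \right)} O{\left(-1 \right)} = \left(4 - -2304\right) 2 \left(-1\right)^{2} = \left(4 + 2304\right) 2 \cdot 1 = 2308 \cdot 2 = 4616$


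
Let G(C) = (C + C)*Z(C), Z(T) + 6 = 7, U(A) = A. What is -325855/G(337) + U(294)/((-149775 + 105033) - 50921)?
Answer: -31172465021/64476862 ≈ -483.47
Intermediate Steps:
Z(T) = 1 (Z(T) = -6 + 7 = 1)
G(C) = 2*C (G(C) = (C + C)*1 = (2*C)*1 = 2*C)
-325855/G(337) + U(294)/((-149775 + 105033) - 50921) = -325855/(2*337) + 294/((-149775 + 105033) - 50921) = -325855/674 + 294/(-44742 - 50921) = -325855*1/674 + 294/(-95663) = -325855/674 + 294*(-1/95663) = -325855/674 - 294/95663 = -31172465021/64476862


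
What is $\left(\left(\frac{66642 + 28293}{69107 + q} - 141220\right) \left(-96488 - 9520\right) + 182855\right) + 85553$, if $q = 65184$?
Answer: $\frac{2010422649629408}{134291} \approx 1.4971 \cdot 10^{10}$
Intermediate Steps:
$\left(\left(\frac{66642 + 28293}{69107 + q} - 141220\right) \left(-96488 - 9520\right) + 182855\right) + 85553 = \left(\left(\frac{66642 + 28293}{69107 + 65184} - 141220\right) \left(-96488 - 9520\right) + 182855\right) + 85553 = \left(\left(\frac{94935}{134291} - 141220\right) \left(-106008\right) + 182855\right) + 85553 = \left(\left(- \frac{18964480085}{134291}\right) \left(-106008\right) + 182855\right) + 85553 = \left(\frac{2010386604850680}{134291} + 182855\right) + 85553 = \frac{2010411160631485}{134291} + 85553 = \frac{2010422649629408}{134291}$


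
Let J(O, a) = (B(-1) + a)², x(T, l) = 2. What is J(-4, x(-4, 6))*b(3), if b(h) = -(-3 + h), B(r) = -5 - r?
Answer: 0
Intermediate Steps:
J(O, a) = (-4 + a)² (J(O, a) = ((-5 - 1*(-1)) + a)² = ((-5 + 1) + a)² = (-4 + a)²)
b(h) = 3 - h
J(-4, x(-4, 6))*b(3) = (-4 + 2)²*(3 - 1*3) = (-2)²*(3 - 3) = 4*0 = 0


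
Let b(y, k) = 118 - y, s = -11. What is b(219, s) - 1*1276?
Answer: -1377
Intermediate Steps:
b(219, s) - 1*1276 = (118 - 1*219) - 1*1276 = (118 - 219) - 1276 = -101 - 1276 = -1377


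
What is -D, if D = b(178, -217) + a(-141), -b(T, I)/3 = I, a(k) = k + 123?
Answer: -633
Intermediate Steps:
a(k) = 123 + k
b(T, I) = -3*I
D = 633 (D = -3*(-217) + (123 - 141) = 651 - 18 = 633)
-D = -1*633 = -633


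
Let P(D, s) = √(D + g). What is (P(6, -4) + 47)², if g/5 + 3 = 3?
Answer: (47 + √6)² ≈ 2445.3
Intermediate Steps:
g = 0 (g = -15 + 5*3 = -15 + 15 = 0)
P(D, s) = √D (P(D, s) = √(D + 0) = √D)
(P(6, -4) + 47)² = (√6 + 47)² = (47 + √6)²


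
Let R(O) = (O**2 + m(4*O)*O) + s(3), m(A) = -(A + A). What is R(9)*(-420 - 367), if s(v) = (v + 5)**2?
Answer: 395861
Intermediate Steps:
m(A) = -2*A
s(v) = (5 + v)**2
R(O) = 64 - 7*O**2 (R(O) = (O**2 + (-8*O)*O) + (5 + 3)**2 = (O**2 + (-8*O)*O) + 8**2 = (O**2 - 8*O**2) + 64 = -7*O**2 + 64 = 64 - 7*O**2)
R(9)*(-420 - 367) = (64 - 7*9**2)*(-420 - 367) = (64 - 7*81)*(-787) = (64 - 567)*(-787) = -503*(-787) = 395861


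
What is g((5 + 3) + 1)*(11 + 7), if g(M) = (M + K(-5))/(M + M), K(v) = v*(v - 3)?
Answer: 49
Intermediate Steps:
K(v) = v*(-3 + v)
g(M) = (40 + M)/(2*M) (g(M) = (M - 5*(-3 - 5))/(M + M) = (M - 5*(-8))/((2*M)) = (M + 40)*(1/(2*M)) = (40 + M)*(1/(2*M)) = (40 + M)/(2*M))
g((5 + 3) + 1)*(11 + 7) = ((40 + ((5 + 3) + 1))/(2*((5 + 3) + 1)))*(11 + 7) = ((40 + (8 + 1))/(2*(8 + 1)))*18 = ((½)*(40 + 9)/9)*18 = ((½)*(⅑)*49)*18 = (49/18)*18 = 49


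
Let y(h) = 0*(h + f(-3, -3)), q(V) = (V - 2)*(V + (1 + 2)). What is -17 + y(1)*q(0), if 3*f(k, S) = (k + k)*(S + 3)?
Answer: -17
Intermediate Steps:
f(k, S) = 2*k*(3 + S)/3 (f(k, S) = ((k + k)*(S + 3))/3 = ((2*k)*(3 + S))/3 = (2*k*(3 + S))/3 = 2*k*(3 + S)/3)
q(V) = (-2 + V)*(3 + V) (q(V) = (-2 + V)*(V + 3) = (-2 + V)*(3 + V))
y(h) = 0 (y(h) = 0*(h + (⅔)*(-3)*(3 - 3)) = 0*(h + (⅔)*(-3)*0) = 0*(h + 0) = 0*h = 0)
-17 + y(1)*q(0) = -17 + 0*(-6 + 0 + 0²) = -17 + 0*(-6 + 0 + 0) = -17 + 0*(-6) = -17 + 0 = -17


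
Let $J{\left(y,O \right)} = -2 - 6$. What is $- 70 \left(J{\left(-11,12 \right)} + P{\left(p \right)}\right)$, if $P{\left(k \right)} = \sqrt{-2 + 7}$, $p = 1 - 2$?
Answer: $560 - 70 \sqrt{5} \approx 403.48$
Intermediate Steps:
$p = -1$ ($p = 1 - 2 = -1$)
$P{\left(k \right)} = \sqrt{5}$
$J{\left(y,O \right)} = -8$
$- 70 \left(J{\left(-11,12 \right)} + P{\left(p \right)}\right) = - 70 \left(-8 + \sqrt{5}\right) = 560 - 70 \sqrt{5}$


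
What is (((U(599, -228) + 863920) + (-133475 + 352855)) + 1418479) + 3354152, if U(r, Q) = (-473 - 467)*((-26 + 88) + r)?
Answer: 5234591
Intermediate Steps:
U(r, Q) = -58280 - 940*r (U(r, Q) = -940*(62 + r) = -58280 - 940*r)
(((U(599, -228) + 863920) + (-133475 + 352855)) + 1418479) + 3354152 = ((((-58280 - 940*599) + 863920) + (-133475 + 352855)) + 1418479) + 3354152 = ((((-58280 - 563060) + 863920) + 219380) + 1418479) + 3354152 = (((-621340 + 863920) + 219380) + 1418479) + 3354152 = ((242580 + 219380) + 1418479) + 3354152 = (461960 + 1418479) + 3354152 = 1880439 + 3354152 = 5234591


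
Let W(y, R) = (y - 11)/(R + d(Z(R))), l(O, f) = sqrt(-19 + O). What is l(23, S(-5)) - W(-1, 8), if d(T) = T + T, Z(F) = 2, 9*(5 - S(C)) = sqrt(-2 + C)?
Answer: 3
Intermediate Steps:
S(C) = 5 - sqrt(-2 + C)/9
d(T) = 2*T
W(y, R) = (-11 + y)/(4 + R) (W(y, R) = (y - 11)/(R + 2*2) = (-11 + y)/(R + 4) = (-11 + y)/(4 + R))
l(23, S(-5)) - W(-1, 8) = sqrt(-19 + 23) - (-11 - 1)/(4 + 8) = sqrt(4) - (-12)/12 = 2 - (-12)/12 = 2 - 1*(-1) = 2 + 1 = 3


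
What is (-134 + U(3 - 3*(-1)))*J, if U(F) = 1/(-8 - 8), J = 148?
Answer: -79365/4 ≈ -19841.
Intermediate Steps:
U(F) = -1/16 (U(F) = 1/(-16) = -1/16)
(-134 + U(3 - 3*(-1)))*J = (-134 - 1/16)*148 = -2145/16*148 = -79365/4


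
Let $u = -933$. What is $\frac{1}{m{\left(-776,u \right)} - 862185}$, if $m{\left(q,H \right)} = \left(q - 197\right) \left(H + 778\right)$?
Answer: $- \frac{1}{711370} \approx -1.4057 \cdot 10^{-6}$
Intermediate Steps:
$m{\left(q,H \right)} = \left(-197 + q\right) \left(778 + H\right)$
$\frac{1}{m{\left(-776,u \right)} - 862185} = \frac{1}{\left(-153266 - -183801 + 778 \left(-776\right) - -724008\right) - 862185} = \frac{1}{\left(-153266 + 183801 - 603728 + 724008\right) - 862185} = \frac{1}{150815 - 862185} = \frac{1}{-711370} = - \frac{1}{711370}$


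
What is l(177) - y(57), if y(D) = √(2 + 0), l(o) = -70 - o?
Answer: -247 - √2 ≈ -248.41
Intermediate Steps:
y(D) = √2
l(177) - y(57) = (-70 - 1*177) - √2 = (-70 - 177) - √2 = -247 - √2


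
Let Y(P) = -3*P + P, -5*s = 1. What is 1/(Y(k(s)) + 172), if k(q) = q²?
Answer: 25/4298 ≈ 0.0058167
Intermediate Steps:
s = -⅕ (s = -⅕*1 = -⅕ ≈ -0.20000)
Y(P) = -2*P
1/(Y(k(s)) + 172) = 1/(-2*(-⅕)² + 172) = 1/(-2*1/25 + 172) = 1/(-2/25 + 172) = 1/(4298/25) = 25/4298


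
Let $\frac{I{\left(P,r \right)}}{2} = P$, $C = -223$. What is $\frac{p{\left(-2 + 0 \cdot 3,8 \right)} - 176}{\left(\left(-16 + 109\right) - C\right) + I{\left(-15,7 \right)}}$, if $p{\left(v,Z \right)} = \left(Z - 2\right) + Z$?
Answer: $- \frac{81}{143} \approx -0.56643$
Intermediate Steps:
$I{\left(P,r \right)} = 2 P$
$p{\left(v,Z \right)} = -2 + 2 Z$ ($p{\left(v,Z \right)} = \left(-2 + Z\right) + Z = -2 + 2 Z$)
$\frac{p{\left(-2 + 0 \cdot 3,8 \right)} - 176}{\left(\left(-16 + 109\right) - C\right) + I{\left(-15,7 \right)}} = \frac{\left(-2 + 2 \cdot 8\right) - 176}{\left(\left(-16 + 109\right) - -223\right) + 2 \left(-15\right)} = \frac{\left(-2 + 16\right) - 176}{\left(93 + 223\right) - 30} = \frac{14 - 176}{316 - 30} = - \frac{162}{286} = \left(-162\right) \frac{1}{286} = - \frac{81}{143}$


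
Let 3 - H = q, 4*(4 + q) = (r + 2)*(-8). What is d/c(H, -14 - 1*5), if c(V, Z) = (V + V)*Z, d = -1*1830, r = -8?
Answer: -183/19 ≈ -9.6316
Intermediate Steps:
q = 8 (q = -4 + ((-8 + 2)*(-8))/4 = -4 + (-6*(-8))/4 = -4 + (¼)*48 = -4 + 12 = 8)
H = -5 (H = 3 - 1*8 = 3 - 8 = -5)
d = -1830
c(V, Z) = 2*V*Z (c(V, Z) = (2*V)*Z = 2*V*Z)
d/c(H, -14 - 1*5) = -1830*(-1/(10*(-14 - 1*5))) = -1830*(-1/(10*(-14 - 5))) = -1830/(2*(-5)*(-19)) = -1830/190 = -1830*1/190 = -183/19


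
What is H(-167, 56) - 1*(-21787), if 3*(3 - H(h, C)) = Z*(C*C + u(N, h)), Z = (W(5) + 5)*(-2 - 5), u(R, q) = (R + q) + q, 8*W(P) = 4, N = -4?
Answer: 173093/3 ≈ 57698.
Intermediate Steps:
W(P) = ½ (W(P) = (⅛)*4 = ½)
u(R, q) = R + 2*q
Z = -77/2 (Z = (½ + 5)*(-2 - 5) = (11/2)*(-7) = -77/2 ≈ -38.500)
H(h, C) = -145/3 + 77*h/3 + 77*C²/6 (H(h, C) = 3 - (-77)*(C*C + (-4 + 2*h))/6 = 3 - (-77)*(C² + (-4 + 2*h))/6 = 3 - (-77)*(-4 + C² + 2*h)/6 = 3 - (154 - 77*h - 77*C²/2)/3 = 3 + (-154/3 + 77*h/3 + 77*C²/6) = -145/3 + 77*h/3 + 77*C²/6)
H(-167, 56) - 1*(-21787) = (-145/3 + (77/3)*(-167) + (77/6)*56²) - 1*(-21787) = (-145/3 - 12859/3 + (77/6)*3136) + 21787 = (-145/3 - 12859/3 + 120736/3) + 21787 = 107732/3 + 21787 = 173093/3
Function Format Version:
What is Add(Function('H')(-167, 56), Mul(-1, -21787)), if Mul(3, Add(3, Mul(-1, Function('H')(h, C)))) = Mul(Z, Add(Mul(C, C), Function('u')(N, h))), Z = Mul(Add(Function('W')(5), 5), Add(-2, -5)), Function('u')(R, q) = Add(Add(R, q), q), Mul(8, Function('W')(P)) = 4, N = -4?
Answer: Rational(173093, 3) ≈ 57698.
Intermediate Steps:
Function('W')(P) = Rational(1, 2) (Function('W')(P) = Mul(Rational(1, 8), 4) = Rational(1, 2))
Function('u')(R, q) = Add(R, Mul(2, q))
Z = Rational(-77, 2) (Z = Mul(Add(Rational(1, 2), 5), Add(-2, -5)) = Mul(Rational(11, 2), -7) = Rational(-77, 2) ≈ -38.500)
Function('H')(h, C) = Add(Rational(-145, 3), Mul(Rational(77, 3), h), Mul(Rational(77, 6), Pow(C, 2))) (Function('H')(h, C) = Add(3, Mul(Rational(-1, 3), Mul(Rational(-77, 2), Add(Mul(C, C), Add(-4, Mul(2, h)))))) = Add(3, Mul(Rational(-1, 3), Mul(Rational(-77, 2), Add(Pow(C, 2), Add(-4, Mul(2, h)))))) = Add(3, Mul(Rational(-1, 3), Mul(Rational(-77, 2), Add(-4, Pow(C, 2), Mul(2, h))))) = Add(3, Mul(Rational(-1, 3), Add(154, Mul(-77, h), Mul(Rational(-77, 2), Pow(C, 2))))) = Add(3, Add(Rational(-154, 3), Mul(Rational(77, 3), h), Mul(Rational(77, 6), Pow(C, 2)))) = Add(Rational(-145, 3), Mul(Rational(77, 3), h), Mul(Rational(77, 6), Pow(C, 2))))
Add(Function('H')(-167, 56), Mul(-1, -21787)) = Add(Add(Rational(-145, 3), Mul(Rational(77, 3), -167), Mul(Rational(77, 6), Pow(56, 2))), Mul(-1, -21787)) = Add(Add(Rational(-145, 3), Rational(-12859, 3), Mul(Rational(77, 6), 3136)), 21787) = Add(Add(Rational(-145, 3), Rational(-12859, 3), Rational(120736, 3)), 21787) = Add(Rational(107732, 3), 21787) = Rational(173093, 3)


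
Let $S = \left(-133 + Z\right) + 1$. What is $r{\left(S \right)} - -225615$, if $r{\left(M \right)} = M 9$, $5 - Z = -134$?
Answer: $225678$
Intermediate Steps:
$Z = 139$ ($Z = 5 - -134 = 5 + 134 = 139$)
$S = 7$ ($S = \left(-133 + 139\right) + 1 = 6 + 1 = 7$)
$r{\left(M \right)} = 9 M$
$r{\left(S \right)} - -225615 = 9 \cdot 7 - -225615 = 63 + 225615 = 225678$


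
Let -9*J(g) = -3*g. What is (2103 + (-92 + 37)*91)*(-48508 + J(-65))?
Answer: 422499278/3 ≈ 1.4083e+8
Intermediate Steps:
J(g) = g/3 (J(g) = -(-1)*g/3 = g/3)
(2103 + (-92 + 37)*91)*(-48508 + J(-65)) = (2103 + (-92 + 37)*91)*(-48508 + (⅓)*(-65)) = (2103 - 55*91)*(-48508 - 65/3) = (2103 - 5005)*(-145589/3) = -2902*(-145589/3) = 422499278/3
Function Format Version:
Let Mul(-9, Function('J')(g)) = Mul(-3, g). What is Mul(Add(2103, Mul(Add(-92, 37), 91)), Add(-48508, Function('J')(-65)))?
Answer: Rational(422499278, 3) ≈ 1.4083e+8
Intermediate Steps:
Function('J')(g) = Mul(Rational(1, 3), g) (Function('J')(g) = Mul(Rational(-1, 9), Mul(-3, g)) = Mul(Rational(1, 3), g))
Mul(Add(2103, Mul(Add(-92, 37), 91)), Add(-48508, Function('J')(-65))) = Mul(Add(2103, Mul(Add(-92, 37), 91)), Add(-48508, Mul(Rational(1, 3), -65))) = Mul(Add(2103, Mul(-55, 91)), Add(-48508, Rational(-65, 3))) = Mul(Add(2103, -5005), Rational(-145589, 3)) = Mul(-2902, Rational(-145589, 3)) = Rational(422499278, 3)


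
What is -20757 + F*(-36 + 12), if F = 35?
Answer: -21597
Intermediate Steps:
-20757 + F*(-36 + 12) = -20757 + 35*(-36 + 12) = -20757 + 35*(-24) = -20757 - 840 = -21597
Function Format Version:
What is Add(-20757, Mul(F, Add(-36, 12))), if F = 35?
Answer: -21597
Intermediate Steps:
Add(-20757, Mul(F, Add(-36, 12))) = Add(-20757, Mul(35, Add(-36, 12))) = Add(-20757, Mul(35, -24)) = Add(-20757, -840) = -21597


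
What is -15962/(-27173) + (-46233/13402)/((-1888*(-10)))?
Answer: 4037604739811/6875577668480 ≈ 0.58724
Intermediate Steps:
-15962/(-27173) + (-46233/13402)/((-1888*(-10))) = -15962*(-1/27173) - 46233*1/13402/18880 = 15962/27173 - 46233/13402*1/18880 = 15962/27173 - 46233/253029760 = 4037604739811/6875577668480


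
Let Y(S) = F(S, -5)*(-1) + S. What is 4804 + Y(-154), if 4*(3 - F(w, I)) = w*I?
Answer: 9679/2 ≈ 4839.5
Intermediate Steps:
F(w, I) = 3 - I*w/4 (F(w, I) = 3 - w*I/4 = 3 - I*w/4)
Y(S) = -3 - S/4 (Y(S) = (3 - 1/4*(-5)*S)*(-1) + S = (3 + 5*S/4)*(-1) + S = (-3 - 5*S/4) + S = -3 - S/4)
4804 + Y(-154) = 4804 + (-3 - 1/4*(-154)) = 4804 + (-3 + 77/2) = 4804 + 71/2 = 9679/2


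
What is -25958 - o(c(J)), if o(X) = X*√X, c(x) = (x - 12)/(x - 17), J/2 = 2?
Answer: -25958 - 16*√26/169 ≈ -25958.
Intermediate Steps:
J = 4 (J = 2*2 = 4)
c(x) = (-12 + x)/(-17 + x)
o(X) = X^(3/2)
-25958 - o(c(J)) = -25958 - ((-12 + 4)/(-17 + 4))^(3/2) = -25958 - (-8/(-13))^(3/2) = -25958 - (-1/13*(-8))^(3/2) = -25958 - (8/13)^(3/2) = -25958 - 16*√26/169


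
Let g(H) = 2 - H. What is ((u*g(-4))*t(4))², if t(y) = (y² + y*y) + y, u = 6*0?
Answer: 0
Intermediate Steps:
u = 0
t(y) = y + 2*y² (t(y) = (y² + y²) + y = 2*y² + y = y + 2*y²)
((u*g(-4))*t(4))² = ((0*(2 - 1*(-4)))*(4*(1 + 2*4)))² = ((0*(2 + 4))*(4*(1 + 8)))² = ((0*6)*(4*9))² = (0*36)² = 0² = 0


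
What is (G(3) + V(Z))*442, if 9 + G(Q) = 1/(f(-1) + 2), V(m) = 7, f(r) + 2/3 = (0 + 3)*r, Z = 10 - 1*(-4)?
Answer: -5746/5 ≈ -1149.2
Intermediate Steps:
Z = 14 (Z = 10 + 4 = 14)
f(r) = -⅔ + 3*r (f(r) = -⅔ + (0 + 3)*r = -⅔ + 3*r)
G(Q) = -48/5 (G(Q) = -9 + 1/((-⅔ + 3*(-1)) + 2) = -9 + 1/((-⅔ - 3) + 2) = -9 + 1/(-11/3 + 2) = -9 + 1/(-5/3) = -9 - ⅗ = -48/5)
(G(3) + V(Z))*442 = (-48/5 + 7)*442 = -13/5*442 = -5746/5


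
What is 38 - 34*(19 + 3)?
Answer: -710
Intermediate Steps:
38 - 34*(19 + 3) = 38 - 34*22 = 38 - 748 = -710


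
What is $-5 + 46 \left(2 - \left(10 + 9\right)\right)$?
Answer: $-787$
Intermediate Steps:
$-5 + 46 \left(2 - \left(10 + 9\right)\right) = -5 + 46 \left(2 - 19\right) = -5 + 46 \left(-17\right) = -5 - 782 = -787$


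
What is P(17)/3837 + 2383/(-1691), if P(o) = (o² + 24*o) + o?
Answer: -2645399/2162789 ≈ -1.2231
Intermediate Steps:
P(o) = o² + 25*o
P(17)/3837 + 2383/(-1691) = (17*(25 + 17))/3837 + 2383/(-1691) = (17*42)*(1/3837) + 2383*(-1/1691) = 714*(1/3837) - 2383/1691 = 238/1279 - 2383/1691 = -2645399/2162789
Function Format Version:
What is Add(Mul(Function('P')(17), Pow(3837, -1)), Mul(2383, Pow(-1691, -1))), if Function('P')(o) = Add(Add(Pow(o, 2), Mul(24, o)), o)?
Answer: Rational(-2645399, 2162789) ≈ -1.2231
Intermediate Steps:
Function('P')(o) = Add(Pow(o, 2), Mul(25, o))
Add(Mul(Function('P')(17), Pow(3837, -1)), Mul(2383, Pow(-1691, -1))) = Add(Mul(Mul(17, Add(25, 17)), Pow(3837, -1)), Mul(2383, Pow(-1691, -1))) = Add(Mul(Mul(17, 42), Rational(1, 3837)), Mul(2383, Rational(-1, 1691))) = Add(Mul(714, Rational(1, 3837)), Rational(-2383, 1691)) = Add(Rational(238, 1279), Rational(-2383, 1691)) = Rational(-2645399, 2162789)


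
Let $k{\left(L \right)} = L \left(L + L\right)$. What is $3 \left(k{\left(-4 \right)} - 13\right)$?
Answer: $57$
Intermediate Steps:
$k{\left(L \right)} = 2 L^{2}$ ($k{\left(L \right)} = L 2 L = 2 L^{2}$)
$3 \left(k{\left(-4 \right)} - 13\right) = 3 \left(2 \left(-4\right)^{2} - 13\right) = 3 \left(2 \cdot 16 - 13\right) = 3 \left(32 - 13\right) = 3 \cdot 19 = 57$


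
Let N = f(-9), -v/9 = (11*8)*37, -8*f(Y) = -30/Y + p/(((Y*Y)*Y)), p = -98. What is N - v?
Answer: 21362300/729 ≈ 29304.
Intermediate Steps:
f(Y) = 15/(4*Y) + 49/(4*Y**3) (f(Y) = -(-30/Y - 98/Y**3)/8 = -(-98/Y**3 - 30/Y)/8 = 15/(4*Y) + 49/(4*Y**3))
v = -29304 (v = -9*11*8*37 = -792*37 = -9*3256 = -29304)
N = -316/729 (N = (1/4)*(49 + 15*(-9)**2)/(-9)**3 = (1/4)*(-1/729)*(49 + 15*81) = (1/4)*(-1/729)*(49 + 1215) = (1/4)*(-1/729)*1264 = -316/729 ≈ -0.43347)
N - v = -316/729 - 1*(-29304) = -316/729 + 29304 = 21362300/729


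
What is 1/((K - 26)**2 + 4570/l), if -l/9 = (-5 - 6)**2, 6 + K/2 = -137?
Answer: 1089/106003046 ≈ 1.0273e-5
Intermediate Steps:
K = -286 (K = -12 + 2*(-137) = -12 - 274 = -286)
l = -1089 (l = -9*(-5 - 6)**2 = -9*(-11)**2 = -9*121 = -1089)
1/((K - 26)**2 + 4570/l) = 1/((-286 - 26)**2 + 4570/(-1089)) = 1/((-312)**2 + 4570*(-1/1089)) = 1/(97344 - 4570/1089) = 1/(106003046/1089) = 1089/106003046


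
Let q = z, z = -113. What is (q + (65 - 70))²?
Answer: 13924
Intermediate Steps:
q = -113
(q + (65 - 70))² = (-113 + (65 - 70))² = (-113 - 5)² = (-118)² = 13924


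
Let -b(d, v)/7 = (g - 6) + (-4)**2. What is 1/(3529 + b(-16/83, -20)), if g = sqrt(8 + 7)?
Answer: 1153/3987982 + 7*sqrt(15)/11963946 ≈ 0.00029138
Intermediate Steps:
g = sqrt(15) ≈ 3.8730
b(d, v) = -70 - 7*sqrt(15) (b(d, v) = -7*((sqrt(15) - 6) + (-4)**2) = -7*((-6 + sqrt(15)) + 16) = -7*(10 + sqrt(15)) = -70 - 7*sqrt(15))
1/(3529 + b(-16/83, -20)) = 1/(3529 + (-70 - 7*sqrt(15))) = 1/(3459 - 7*sqrt(15))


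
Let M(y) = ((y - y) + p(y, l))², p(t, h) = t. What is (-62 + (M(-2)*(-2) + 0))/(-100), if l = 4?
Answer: 7/10 ≈ 0.70000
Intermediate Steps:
M(y) = y² (M(y) = ((y - y) + y)² = (0 + y)² = y²)
(-62 + (M(-2)*(-2) + 0))/(-100) = (-62 + ((-2)²*(-2) + 0))/(-100) = -(-62 + (4*(-2) + 0))/100 = -(-62 + (-8 + 0))/100 = -(-62 - 8)/100 = -1/100*(-70) = 7/10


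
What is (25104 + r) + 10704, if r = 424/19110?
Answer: 342145652/9555 ≈ 35808.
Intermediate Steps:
r = 212/9555 (r = 424*(1/19110) = 212/9555 ≈ 0.022187)
(25104 + r) + 10704 = (25104 + 212/9555) + 10704 = 239868932/9555 + 10704 = 342145652/9555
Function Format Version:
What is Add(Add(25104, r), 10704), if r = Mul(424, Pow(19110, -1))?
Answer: Rational(342145652, 9555) ≈ 35808.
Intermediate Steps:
r = Rational(212, 9555) (r = Mul(424, Rational(1, 19110)) = Rational(212, 9555) ≈ 0.022187)
Add(Add(25104, r), 10704) = Add(Add(25104, Rational(212, 9555)), 10704) = Add(Rational(239868932, 9555), 10704) = Rational(342145652, 9555)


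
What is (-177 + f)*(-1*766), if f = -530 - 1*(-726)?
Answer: -14554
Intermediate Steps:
f = 196 (f = -530 + 726 = 196)
(-177 + f)*(-1*766) = (-177 + 196)*(-1*766) = 19*(-766) = -14554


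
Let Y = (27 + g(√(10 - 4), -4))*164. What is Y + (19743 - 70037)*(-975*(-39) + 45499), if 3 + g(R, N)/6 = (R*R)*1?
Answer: -4200748676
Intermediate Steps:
g(R, N) = -18 + 6*R² (g(R, N) = -18 + 6*((R*R)*1) = -18 + 6*(R²*1) = -18 + 6*R²)
Y = 7380 (Y = (27 + (-18 + 6*(√(10 - 4))²))*164 = (27 + (-18 + 6*(√6)²))*164 = (27 + (-18 + 6*6))*164 = (27 + (-18 + 36))*164 = (27 + 18)*164 = 45*164 = 7380)
Y + (19743 - 70037)*(-975*(-39) + 45499) = 7380 + (19743 - 70037)*(-975*(-39) + 45499) = 7380 - 50294*(38025 + 45499) = 7380 - 50294*83524 = 7380 - 4200756056 = -4200748676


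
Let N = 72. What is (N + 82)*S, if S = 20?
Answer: 3080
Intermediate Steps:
(N + 82)*S = (72 + 82)*20 = 154*20 = 3080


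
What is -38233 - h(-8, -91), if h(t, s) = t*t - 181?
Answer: -38116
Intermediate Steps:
h(t, s) = -181 + t² (h(t, s) = t² - 181 = -181 + t²)
-38233 - h(-8, -91) = -38233 - (-181 + (-8)²) = -38233 - (-181 + 64) = -38233 - 1*(-117) = -38233 + 117 = -38116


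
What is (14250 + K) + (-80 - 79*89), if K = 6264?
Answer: 13403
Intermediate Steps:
(14250 + K) + (-80 - 79*89) = (14250 + 6264) + (-80 - 79*89) = 20514 + (-80 - 7031) = 20514 - 7111 = 13403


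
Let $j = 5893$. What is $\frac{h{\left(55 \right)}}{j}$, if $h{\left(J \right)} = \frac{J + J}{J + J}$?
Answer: $\frac{1}{5893} \approx 0.00016969$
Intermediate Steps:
$h{\left(J \right)} = 1$ ($h{\left(J \right)} = \frac{2 J}{2 J} = 2 J \frac{1}{2 J} = 1$)
$\frac{h{\left(55 \right)}}{j} = 1 \cdot \frac{1}{5893} = \frac{1}{5893}$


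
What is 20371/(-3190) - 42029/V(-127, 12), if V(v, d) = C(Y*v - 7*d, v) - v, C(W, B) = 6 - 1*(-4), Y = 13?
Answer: -136863337/437030 ≈ -313.17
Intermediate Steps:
C(W, B) = 10 (C(W, B) = 6 + 4 = 10)
V(v, d) = 10 - v
20371/(-3190) - 42029/V(-127, 12) = 20371/(-3190) - 42029/(10 - 1*(-127)) = 20371*(-1/3190) - 42029/(10 + 127) = -20371/3190 - 42029/137 = -136863337/437030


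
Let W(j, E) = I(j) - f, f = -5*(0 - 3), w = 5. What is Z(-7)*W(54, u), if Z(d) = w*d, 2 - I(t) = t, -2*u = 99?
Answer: 2345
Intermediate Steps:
u = -99/2 (u = -½*99 = -99/2 ≈ -49.500)
I(t) = 2 - t
f = 15 (f = -5*(-3) = 15)
W(j, E) = -13 - j (W(j, E) = (2 - j) - 1*15 = (2 - j) - 15 = -13 - j)
Z(d) = 5*d
Z(-7)*W(54, u) = (5*(-7))*(-13 - 1*54) = -35*(-13 - 54) = -35*(-67) = 2345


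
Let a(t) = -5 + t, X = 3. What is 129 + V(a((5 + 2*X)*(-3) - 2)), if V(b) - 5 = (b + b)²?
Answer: 6534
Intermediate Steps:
V(b) = 5 + 4*b² (V(b) = 5 + (b + b)² = 5 + (2*b)² = 5 + 4*b²)
129 + V(a((5 + 2*X)*(-3) - 2)) = 129 + (5 + 4*(-5 + ((5 + 2*3)*(-3) - 2))²) = 129 + (5 + 4*(-5 + ((5 + 6)*(-3) - 2))²) = 129 + (5 + 4*(-5 + (11*(-3) - 2))²) = 129 + (5 + 4*(-5 + (-33 - 2))²) = 129 + (5 + 4*(-5 - 35)²) = 129 + (5 + 4*(-40)²) = 129 + (5 + 4*1600) = 129 + (5 + 6400) = 129 + 6405 = 6534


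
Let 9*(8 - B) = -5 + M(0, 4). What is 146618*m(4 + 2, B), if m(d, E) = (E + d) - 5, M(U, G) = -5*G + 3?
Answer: 15101654/9 ≈ 1.6780e+6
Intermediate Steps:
M(U, G) = 3 - 5*G
B = 94/9 (B = 8 - (-5 + (3 - 5*4))/9 = 8 - (-5 + (3 - 20))/9 = 8 - (-5 - 17)/9 = 8 - 1/9*(-22) = 8 + 22/9 = 94/9 ≈ 10.444)
m(d, E) = -5 + E + d
146618*m(4 + 2, B) = 146618*(-5 + 94/9 + (4 + 2)) = 146618*(-5 + 94/9 + 6) = 146618*(103/9) = 15101654/9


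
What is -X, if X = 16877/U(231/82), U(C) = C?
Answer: -197702/33 ≈ -5991.0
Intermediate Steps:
X = 197702/33 (X = 16877/((231/82)) = 16877/((231*(1/82))) = 16877/(231/82) = 16877*(82/231) = 197702/33 ≈ 5991.0)
-X = -1*197702/33 = -197702/33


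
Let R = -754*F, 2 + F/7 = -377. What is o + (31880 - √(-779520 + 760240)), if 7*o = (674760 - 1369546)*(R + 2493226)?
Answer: -3122081809008/7 - 4*I*√1205 ≈ -4.4601e+11 - 138.85*I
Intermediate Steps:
F = -2653 (F = -14 + 7*(-377) = -14 - 2639 = -2653)
R = 2000362 (R = -754*(-2653) = 2000362)
o = -3122082032168/7 (o = ((674760 - 1369546)*(2000362 + 2493226))/7 = (-694786*4493588)/7 = (⅐)*(-3122082032168) = -3122082032168/7 ≈ -4.4601e+11)
o + (31880 - √(-779520 + 760240)) = -3122082032168/7 + (31880 - √(-779520 + 760240)) = -3122082032168/7 + (31880 - √(-19280)) = -3122082032168/7 + (31880 - 4*I*√1205) = -3122081809008/7 - 4*I*√1205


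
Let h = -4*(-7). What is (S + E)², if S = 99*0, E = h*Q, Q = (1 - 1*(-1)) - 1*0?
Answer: 3136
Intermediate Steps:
h = 28
Q = 2 (Q = (1 + 1) + 0 = 2 + 0 = 2)
E = 56 (E = 28*2 = 56)
S = 0
(S + E)² = (0 + 56)² = 56² = 3136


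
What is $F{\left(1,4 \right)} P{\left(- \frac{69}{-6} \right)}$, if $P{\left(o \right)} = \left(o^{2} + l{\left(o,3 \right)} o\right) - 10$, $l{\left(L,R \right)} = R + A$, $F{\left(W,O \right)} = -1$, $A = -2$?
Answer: $- \frac{535}{4} \approx -133.75$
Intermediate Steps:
$l{\left(L,R \right)} = -2 + R$ ($l{\left(L,R \right)} = R - 2 = -2 + R$)
$P{\left(o \right)} = -10 + o + o^{2}$ ($P{\left(o \right)} = \left(o^{2} + \left(-2 + 3\right) o\right) - 10 = \left(o^{2} + 1 o\right) - 10 = \left(o^{2} + o\right) - 10 = \left(o + o^{2}\right) - 10 = -10 + o + o^{2}$)
$F{\left(1,4 \right)} P{\left(- \frac{69}{-6} \right)} = - (-10 - \frac{69}{-6} + \left(- \frac{69}{-6}\right)^{2}) = - (-10 - - \frac{23}{2} + \left(\left(-69\right) \left(- \frac{1}{6}\right)\right)^{2}) = - (-10 + \frac{23}{2} + \left(\frac{23}{2}\right)^{2}) = - (-10 + \frac{23}{2} + \frac{529}{4}) = \left(-1\right) \frac{535}{4} = - \frac{535}{4}$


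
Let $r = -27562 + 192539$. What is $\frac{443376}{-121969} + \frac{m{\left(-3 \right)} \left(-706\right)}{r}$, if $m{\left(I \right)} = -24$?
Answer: $- \frac{71080199616}{20122079713} \approx -3.5324$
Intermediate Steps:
$r = 164977$
$\frac{443376}{-121969} + \frac{m{\left(-3 \right)} \left(-706\right)}{r} = \frac{443376}{-121969} + \frac{\left(-24\right) \left(-706\right)}{164977} = 443376 \left(- \frac{1}{121969}\right) + 16944 \cdot \frac{1}{164977} = - \frac{443376}{121969} + \frac{16944}{164977} = - \frac{71080199616}{20122079713}$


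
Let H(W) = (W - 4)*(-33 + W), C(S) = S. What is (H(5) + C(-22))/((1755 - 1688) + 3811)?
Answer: -25/1939 ≈ -0.012893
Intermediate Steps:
H(W) = (-33 + W)*(-4 + W) (H(W) = (-4 + W)*(-33 + W) = (-33 + W)*(-4 + W))
(H(5) + C(-22))/((1755 - 1688) + 3811) = ((132 + 5² - 37*5) - 22)/((1755 - 1688) + 3811) = ((132 + 25 - 185) - 22)/(67 + 3811) = (-28 - 22)/3878 = -50*1/3878 = -25/1939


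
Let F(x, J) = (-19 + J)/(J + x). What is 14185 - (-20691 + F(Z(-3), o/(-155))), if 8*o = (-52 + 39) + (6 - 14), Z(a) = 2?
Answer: 87248415/2501 ≈ 34885.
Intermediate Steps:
o = -21/8 (o = ((-52 + 39) + (6 - 14))/8 = (-13 - 8)/8 = (⅛)*(-21) = -21/8 ≈ -2.6250)
F(x, J) = (-19 + J)/(J + x)
14185 - (-20691 + F(Z(-3), o/(-155))) = 14185 - (-20691 + (-19 - 21/8/(-155))/(-21/8/(-155) + 2)) = 14185 - (-20691 + (-19 - 21/8*(-1/155))/(-21/8*(-1/155) + 2)) = 14185 - (-20691 + (-19 + 21/1240)/(21/1240 + 2)) = 14185 - (-20691 - 23539/1240/(2501/1240)) = 14185 - (-20691 + (1240/2501)*(-23539/1240)) = 14185 - (-20691 - 23539/2501) = 14185 - 1*(-51771730/2501) = 14185 + 51771730/2501 = 87248415/2501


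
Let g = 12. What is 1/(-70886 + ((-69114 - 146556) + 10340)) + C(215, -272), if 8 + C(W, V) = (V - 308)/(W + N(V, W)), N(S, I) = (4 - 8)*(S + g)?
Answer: -586683035/69330216 ≈ -8.4622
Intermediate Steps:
N(S, I) = -48 - 4*S (N(S, I) = (4 - 8)*(S + 12) = -4*(12 + S) = -48 - 4*S)
C(W, V) = -8 + (-308 + V)/(-48 + W - 4*V) (C(W, V) = -8 + (V - 308)/(W + (-48 - 4*V)) = -8 + (-308 + V)/(-48 + W - 4*V))
1/(-70886 + ((-69114 - 146556) + 10340)) + C(215, -272) = 1/(-70886 + ((-69114 - 146556) + 10340)) + (-76 - 33*(-272) + 8*215)/(48 - 1*215 + 4*(-272)) = 1/(-70886 + (-215670 + 10340)) + (-76 + 8976 + 1720)/(48 - 215 - 1088) = 1/(-70886 - 205330) + 10620/(-1255) = 1/(-276216) - 1/1255*10620 = -1/276216 - 2124/251 = -586683035/69330216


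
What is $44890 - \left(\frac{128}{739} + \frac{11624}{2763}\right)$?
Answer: $\frac{91650016930}{2041857} \approx 44886.0$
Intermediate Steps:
$44890 - \left(\frac{128}{739} + \frac{11624}{2763}\right) = 44890 - \frac{8943800}{2041857} = \frac{91650016930}{2041857}$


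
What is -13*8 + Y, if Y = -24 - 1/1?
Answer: -129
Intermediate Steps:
Y = -25 (Y = -24 - 1*1 = -24 - 1 = -25)
-13*8 + Y = -13*8 - 25 = -104 - 25 = -129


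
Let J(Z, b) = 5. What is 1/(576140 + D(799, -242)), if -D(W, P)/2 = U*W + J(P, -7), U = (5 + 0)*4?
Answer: 1/544170 ≈ 1.8377e-6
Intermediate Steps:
U = 20 (U = 5*4 = 20)
D(W, P) = -10 - 40*W (D(W, P) = -2*(20*W + 5) = -2*(5 + 20*W) = -10 - 40*W)
1/(576140 + D(799, -242)) = 1/(576140 + (-10 - 40*799)) = 1/(576140 + (-10 - 31960)) = 1/(576140 - 31970) = 1/544170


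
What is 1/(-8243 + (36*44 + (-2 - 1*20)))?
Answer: -1/6681 ≈ -0.00014968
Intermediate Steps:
1/(-8243 + (36*44 + (-2 - 1*20))) = 1/(-8243 + (1584 + (-2 - 20))) = 1/(-8243 + (1584 - 22)) = 1/(-8243 + 1562) = 1/(-6681) = -1/6681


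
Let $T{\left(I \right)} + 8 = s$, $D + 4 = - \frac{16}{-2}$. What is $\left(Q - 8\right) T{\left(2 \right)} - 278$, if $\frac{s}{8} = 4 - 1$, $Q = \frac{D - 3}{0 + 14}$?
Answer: $- \frac{2834}{7} \approx -404.86$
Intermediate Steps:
$D = 4$ ($D = -4 - \frac{16}{-2} = -4 - -8 = -4 + 8 = 4$)
$Q = \frac{1}{14}$ ($Q = \frac{4 - 3}{0 + 14} = 1 \cdot \frac{1}{14} = \frac{1}{14} \approx 0.071429$)
$s = 24$ ($s = 8 \left(4 - 1\right) = 8 \cdot 3 = 24$)
$T{\left(I \right)} = 16$ ($T{\left(I \right)} = -8 + 24 = 16$)
$\left(Q - 8\right) T{\left(2 \right)} - 278 = \left(\frac{1}{14} - 8\right) 16 - 278 = \left(- \frac{111}{14}\right) 16 - 278 = - \frac{888}{7} - 278 = - \frac{2834}{7}$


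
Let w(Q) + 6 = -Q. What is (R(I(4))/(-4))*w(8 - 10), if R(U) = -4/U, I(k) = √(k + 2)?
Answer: -2*√6/3 ≈ -1.6330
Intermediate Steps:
I(k) = √(2 + k)
w(Q) = -6 - Q
(R(I(4))/(-4))*w(8 - 10) = (-4/√(2 + 4)/(-4))*(-6 - (8 - 10)) = (-4*√6/6*(-¼))*(-6 - 1*(-2)) = (-2*√6/3*(-¼))*(-6 + 2) = (-2*√6/3*(-¼))*(-4) = (√6/6)*(-4) = -2*√6/3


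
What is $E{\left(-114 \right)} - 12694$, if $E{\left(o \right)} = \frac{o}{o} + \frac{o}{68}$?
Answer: $- \frac{431619}{34} \approx -12695.0$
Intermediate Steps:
$E{\left(o \right)} = 1 + \frac{o}{68}$ ($E{\left(o \right)} = 1 + o \frac{1}{68} = 1 + \frac{o}{68}$)
$E{\left(-114 \right)} - 12694 = \left(1 + \frac{1}{68} \left(-114\right)\right) - 12694 = \left(1 - \frac{57}{34}\right) - 12694 = - \frac{23}{34} - 12694 = - \frac{431619}{34}$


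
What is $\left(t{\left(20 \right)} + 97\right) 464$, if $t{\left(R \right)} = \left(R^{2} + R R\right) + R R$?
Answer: $601808$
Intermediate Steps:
$t{\left(R \right)} = 3 R^{2}$ ($t{\left(R \right)} = \left(R^{2} + R^{2}\right) + R^{2} = 2 R^{2} + R^{2} = 3 R^{2}$)
$\left(t{\left(20 \right)} + 97\right) 464 = \left(3 \cdot 20^{2} + 97\right) 464 = \left(3 \cdot 400 + 97\right) 464 = \left(1200 + 97\right) 464 = 1297 \cdot 464 = 601808$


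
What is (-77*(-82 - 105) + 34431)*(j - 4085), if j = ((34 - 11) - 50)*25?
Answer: -232430800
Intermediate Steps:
j = -675 (j = (23 - 50)*25 = -27*25 = -675)
(-77*(-82 - 105) + 34431)*(j - 4085) = (-77*(-82 - 105) + 34431)*(-675 - 4085) = (-77*(-187) + 34431)*(-4760) = (14399 + 34431)*(-4760) = 48830*(-4760) = -232430800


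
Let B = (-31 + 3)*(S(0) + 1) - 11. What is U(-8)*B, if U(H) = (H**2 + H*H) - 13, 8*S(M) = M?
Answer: -4485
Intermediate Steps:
S(M) = M/8
U(H) = -13 + 2*H**2 (U(H) = (H**2 + H**2) - 13 = 2*H**2 - 13 = -13 + 2*H**2)
B = -39 (B = (-31 + 3)*((1/8)*0 + 1) - 11 = -28*(0 + 1) - 11 = -28*1 - 11 = -28 - 11 = -39)
U(-8)*B = (-13 + 2*(-8)**2)*(-39) = (-13 + 2*64)*(-39) = (-13 + 128)*(-39) = 115*(-39) = -4485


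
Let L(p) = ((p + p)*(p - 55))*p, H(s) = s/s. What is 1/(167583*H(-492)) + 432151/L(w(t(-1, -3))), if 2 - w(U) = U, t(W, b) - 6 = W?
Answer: -24140386663/58318884 ≈ -413.94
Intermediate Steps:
H(s) = 1
t(W, b) = 6 + W
w(U) = 2 - U
L(p) = 2*p²*(-55 + p) (L(p) = ((2*p)*(-55 + p))*p = (2*p*(-55 + p))*p = 2*p²*(-55 + p))
1/(167583*H(-492)) + 432151/L(w(t(-1, -3))) = 1/(167583*1) + 432151/((2*(2 - (6 - 1))²*(-55 + (2 - (6 - 1))))) = (1/167583)*1 + 432151/((2*(2 - 1*5)²*(-55 + (2 - 1*5)))) = 1/167583 + 432151/((2*(2 - 5)²*(-55 + (2 - 5)))) = 1/167583 + 432151/((2*(-3)²*(-55 - 3))) = 1/167583 + 432151/((2*9*(-58))) = 1/167583 + 432151/(-1044) = 1/167583 + 432151*(-1/1044) = 1/167583 - 432151/1044 = -24140386663/58318884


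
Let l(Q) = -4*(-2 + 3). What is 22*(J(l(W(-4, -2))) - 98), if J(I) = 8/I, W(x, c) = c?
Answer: -2200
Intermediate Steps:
l(Q) = -4 (l(Q) = -4*1 = -4)
22*(J(l(W(-4, -2))) - 98) = 22*(8/(-4) - 98) = 22*(8*(-¼) - 98) = 22*(-2 - 98) = 22*(-100) = -2200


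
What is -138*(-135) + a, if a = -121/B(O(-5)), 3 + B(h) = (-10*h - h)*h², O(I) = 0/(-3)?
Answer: 56011/3 ≈ 18670.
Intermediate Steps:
O(I) = 0 (O(I) = 0*(-⅓) = 0)
B(h) = -3 - 11*h³ (B(h) = -3 + (-10*h - h)*h² = -3 + (-11*h)*h² = -3 - 11*h³)
a = 121/3 (a = -121/(-3 - 11*0³) = -121/(-3 - 11*0) = -121/(-3 + 0) = -121/(-3) = -121*(-⅓) = 121/3 ≈ 40.333)
-138*(-135) + a = -138*(-135) + 121/3 = 18630 + 121/3 = 56011/3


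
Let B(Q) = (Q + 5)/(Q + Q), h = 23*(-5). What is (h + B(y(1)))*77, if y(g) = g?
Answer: -8624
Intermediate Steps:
h = -115
B(Q) = (5 + Q)/(2*Q) (B(Q) = (5 + Q)/((2*Q)) = (5 + Q)*(1/(2*Q)) = (5 + Q)/(2*Q))
(h + B(y(1)))*77 = (-115 + (½)*(5 + 1)/1)*77 = (-115 + (½)*1*6)*77 = (-115 + 3)*77 = -112*77 = -8624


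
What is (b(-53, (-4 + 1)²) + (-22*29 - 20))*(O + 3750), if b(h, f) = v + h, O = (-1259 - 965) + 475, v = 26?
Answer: -1370685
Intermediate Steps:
O = -1749 (O = -2224 + 475 = -1749)
b(h, f) = 26 + h
(b(-53, (-4 + 1)²) + (-22*29 - 20))*(O + 3750) = ((26 - 53) + (-22*29 - 20))*(-1749 + 3750) = (-27 + (-638 - 20))*2001 = (-27 - 658)*2001 = -685*2001 = -1370685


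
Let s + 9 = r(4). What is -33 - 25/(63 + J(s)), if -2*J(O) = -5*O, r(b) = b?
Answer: -3383/101 ≈ -33.495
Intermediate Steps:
s = -5 (s = -9 + 4 = -5)
J(O) = 5*O/2 (J(O) = -(-5)*O/2 = 5*O/2)
-33 - 25/(63 + J(s)) = -33 - 25/(63 + (5/2)*(-5)) = -33 - 25/(63 - 25/2) = -33 - 25/(101/2) = -33 + (2/101)*(-25) = -33 - 50/101 = -3383/101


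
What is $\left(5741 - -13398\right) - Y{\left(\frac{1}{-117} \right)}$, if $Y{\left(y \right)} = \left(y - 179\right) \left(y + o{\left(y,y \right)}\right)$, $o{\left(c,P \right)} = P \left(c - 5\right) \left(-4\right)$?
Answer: $\frac{30601728023}{1601613} \approx 19107.0$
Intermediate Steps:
$o{\left(c,P \right)} = - 4 P \left(-5 + c\right)$ ($o{\left(c,P \right)} = P \left(-5 + c\right) \left(-4\right) = - 4 P \left(-5 + c\right)$)
$Y{\left(y \right)} = \left(-179 + y\right) \left(y + 4 y \left(5 - y\right)\right)$ ($Y{\left(y \right)} = \left(y - 179\right) \left(y + 4 y \left(5 - y\right)\right) = \left(-179 + y\right) \left(y + 4 y \left(5 - y\right)\right)$)
$\left(5741 - -13398\right) - Y{\left(\frac{1}{-117} \right)} = \left(5741 - -13398\right) - \frac{-3759 - 4 \left(\frac{1}{-117}\right)^{2} + \frac{737}{-117}}{-117} = \left(5741 + 13398\right) - - \frac{-3759 - 4 \left(- \frac{1}{117}\right)^{2} + 737 \left(- \frac{1}{117}\right)}{117} = 19139 - - \frac{-3759 - \frac{4}{13689} - \frac{737}{117}}{117} = 19139 - \left(- \frac{1}{117}\right) \left(- \frac{51543184}{13689}\right) = 19139 - \frac{51543184}{1601613} = \frac{30601728023}{1601613}$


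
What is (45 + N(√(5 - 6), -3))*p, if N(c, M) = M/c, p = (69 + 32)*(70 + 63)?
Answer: 604485 + 40299*I ≈ 6.0449e+5 + 40299.0*I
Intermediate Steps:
p = 13433 (p = 101*133 = 13433)
(45 + N(√(5 - 6), -3))*p = (45 - 3/√(5 - 6))*13433 = (45 - 3*(-I))*13433 = (45 - (-3)*I)*13433 = (45 + 3*I)*13433 = 604485 + 40299*I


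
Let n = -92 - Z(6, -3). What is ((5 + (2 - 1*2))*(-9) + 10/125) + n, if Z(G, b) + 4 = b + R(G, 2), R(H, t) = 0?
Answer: -3248/25 ≈ -129.92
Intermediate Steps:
Z(G, b) = -4 + b (Z(G, b) = -4 + (b + 0) = -4 + b)
n = -85 (n = -92 - (-4 - 3) = -92 - 1*(-7) = -92 + 7 = -85)
((5 + (2 - 1*2))*(-9) + 10/125) + n = ((5 + (2 - 1*2))*(-9) + 10/125) - 85 = ((5 + (2 - 2))*(-9) + 10*(1/125)) - 85 = ((5 + 0)*(-9) + 2/25) - 85 = (5*(-9) + 2/25) - 85 = (-45 + 2/25) - 85 = -1123/25 - 85 = -3248/25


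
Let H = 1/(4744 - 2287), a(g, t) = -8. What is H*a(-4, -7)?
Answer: -8/2457 ≈ -0.0032560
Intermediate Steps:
H = 1/2457 ≈ 0.00040700
H*a(-4, -7) = (1/2457)*(-8) = -8/2457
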